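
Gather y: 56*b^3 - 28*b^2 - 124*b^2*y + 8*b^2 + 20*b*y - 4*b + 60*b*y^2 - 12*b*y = 56*b^3 - 20*b^2 + 60*b*y^2 - 4*b + y*(-124*b^2 + 8*b)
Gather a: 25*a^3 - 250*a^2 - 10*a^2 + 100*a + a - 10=25*a^3 - 260*a^2 + 101*a - 10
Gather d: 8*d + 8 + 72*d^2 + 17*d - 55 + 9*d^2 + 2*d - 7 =81*d^2 + 27*d - 54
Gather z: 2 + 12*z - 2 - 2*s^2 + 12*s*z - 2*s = -2*s^2 - 2*s + z*(12*s + 12)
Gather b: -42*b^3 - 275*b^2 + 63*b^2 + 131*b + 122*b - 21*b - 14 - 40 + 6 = -42*b^3 - 212*b^2 + 232*b - 48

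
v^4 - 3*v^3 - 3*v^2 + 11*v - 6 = (v - 3)*(v - 1)^2*(v + 2)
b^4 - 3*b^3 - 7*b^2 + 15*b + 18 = (b - 3)^2*(b + 1)*(b + 2)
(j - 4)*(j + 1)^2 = j^3 - 2*j^2 - 7*j - 4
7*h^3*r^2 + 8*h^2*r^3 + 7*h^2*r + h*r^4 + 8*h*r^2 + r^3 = r*(h + r)*(7*h + r)*(h*r + 1)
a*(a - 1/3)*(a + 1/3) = a^3 - a/9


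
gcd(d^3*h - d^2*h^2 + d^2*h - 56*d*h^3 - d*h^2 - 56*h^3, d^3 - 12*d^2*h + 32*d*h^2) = d - 8*h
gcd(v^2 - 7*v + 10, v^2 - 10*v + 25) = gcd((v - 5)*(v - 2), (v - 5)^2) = v - 5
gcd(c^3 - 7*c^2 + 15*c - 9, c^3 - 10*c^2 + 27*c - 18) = c^2 - 4*c + 3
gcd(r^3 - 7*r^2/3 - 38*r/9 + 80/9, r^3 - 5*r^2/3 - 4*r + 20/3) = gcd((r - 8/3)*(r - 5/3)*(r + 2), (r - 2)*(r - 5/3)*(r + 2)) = r^2 + r/3 - 10/3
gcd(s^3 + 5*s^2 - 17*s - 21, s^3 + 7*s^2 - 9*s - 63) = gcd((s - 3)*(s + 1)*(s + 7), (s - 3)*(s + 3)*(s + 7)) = s^2 + 4*s - 21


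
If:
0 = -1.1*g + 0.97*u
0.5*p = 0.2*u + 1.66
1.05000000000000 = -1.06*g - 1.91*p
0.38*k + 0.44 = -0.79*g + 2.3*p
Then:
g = -3.84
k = 16.38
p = 1.58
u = -4.35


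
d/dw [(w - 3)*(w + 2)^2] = (w + 2)*(3*w - 4)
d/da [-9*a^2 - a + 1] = -18*a - 1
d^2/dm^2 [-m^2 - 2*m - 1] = -2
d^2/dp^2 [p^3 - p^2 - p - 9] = 6*p - 2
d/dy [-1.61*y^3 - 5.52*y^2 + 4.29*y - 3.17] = -4.83*y^2 - 11.04*y + 4.29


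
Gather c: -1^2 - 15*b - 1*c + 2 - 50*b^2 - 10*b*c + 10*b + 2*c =-50*b^2 - 5*b + c*(1 - 10*b) + 1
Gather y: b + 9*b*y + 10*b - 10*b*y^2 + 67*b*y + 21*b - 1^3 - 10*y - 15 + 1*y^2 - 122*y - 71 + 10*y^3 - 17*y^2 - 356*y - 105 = 32*b + 10*y^3 + y^2*(-10*b - 16) + y*(76*b - 488) - 192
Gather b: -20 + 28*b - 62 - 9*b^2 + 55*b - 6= -9*b^2 + 83*b - 88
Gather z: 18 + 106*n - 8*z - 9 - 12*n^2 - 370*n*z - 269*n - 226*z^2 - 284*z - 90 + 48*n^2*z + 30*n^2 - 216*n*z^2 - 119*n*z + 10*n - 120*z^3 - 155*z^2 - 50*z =18*n^2 - 153*n - 120*z^3 + z^2*(-216*n - 381) + z*(48*n^2 - 489*n - 342) - 81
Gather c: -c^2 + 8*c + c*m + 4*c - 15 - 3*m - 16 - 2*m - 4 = -c^2 + c*(m + 12) - 5*m - 35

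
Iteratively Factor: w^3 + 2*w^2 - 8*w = (w - 2)*(w^2 + 4*w) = w*(w - 2)*(w + 4)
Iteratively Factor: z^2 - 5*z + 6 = (z - 3)*(z - 2)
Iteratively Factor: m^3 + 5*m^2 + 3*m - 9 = (m + 3)*(m^2 + 2*m - 3) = (m - 1)*(m + 3)*(m + 3)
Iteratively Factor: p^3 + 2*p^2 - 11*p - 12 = (p - 3)*(p^2 + 5*p + 4) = (p - 3)*(p + 4)*(p + 1)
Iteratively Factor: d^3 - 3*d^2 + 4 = (d - 2)*(d^2 - d - 2) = (d - 2)^2*(d + 1)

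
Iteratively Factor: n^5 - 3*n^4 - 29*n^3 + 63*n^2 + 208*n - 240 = (n + 4)*(n^4 - 7*n^3 - n^2 + 67*n - 60) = (n - 4)*(n + 4)*(n^3 - 3*n^2 - 13*n + 15) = (n - 4)*(n + 3)*(n + 4)*(n^2 - 6*n + 5) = (n - 4)*(n - 1)*(n + 3)*(n + 4)*(n - 5)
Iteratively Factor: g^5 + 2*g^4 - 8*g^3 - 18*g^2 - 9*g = (g - 3)*(g^4 + 5*g^3 + 7*g^2 + 3*g) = (g - 3)*(g + 1)*(g^3 + 4*g^2 + 3*g) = (g - 3)*(g + 1)*(g + 3)*(g^2 + g) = g*(g - 3)*(g + 1)*(g + 3)*(g + 1)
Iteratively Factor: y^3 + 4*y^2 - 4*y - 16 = (y + 4)*(y^2 - 4) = (y + 2)*(y + 4)*(y - 2)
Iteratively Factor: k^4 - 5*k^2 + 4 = (k - 1)*(k^3 + k^2 - 4*k - 4) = (k - 1)*(k + 2)*(k^2 - k - 2) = (k - 2)*(k - 1)*(k + 2)*(k + 1)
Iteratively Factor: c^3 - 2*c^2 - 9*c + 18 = (c - 3)*(c^2 + c - 6) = (c - 3)*(c - 2)*(c + 3)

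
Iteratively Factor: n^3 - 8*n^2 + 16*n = (n - 4)*(n^2 - 4*n) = (n - 4)^2*(n)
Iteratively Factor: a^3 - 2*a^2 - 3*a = (a - 3)*(a^2 + a) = a*(a - 3)*(a + 1)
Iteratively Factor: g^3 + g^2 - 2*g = (g)*(g^2 + g - 2) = g*(g + 2)*(g - 1)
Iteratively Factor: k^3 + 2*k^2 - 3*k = (k)*(k^2 + 2*k - 3) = k*(k + 3)*(k - 1)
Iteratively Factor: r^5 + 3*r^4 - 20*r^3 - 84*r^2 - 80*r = (r + 2)*(r^4 + r^3 - 22*r^2 - 40*r) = (r - 5)*(r + 2)*(r^3 + 6*r^2 + 8*r) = r*(r - 5)*(r + 2)*(r^2 + 6*r + 8) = r*(r - 5)*(r + 2)*(r + 4)*(r + 2)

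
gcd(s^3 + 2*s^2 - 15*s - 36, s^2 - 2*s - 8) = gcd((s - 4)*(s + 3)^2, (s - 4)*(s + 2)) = s - 4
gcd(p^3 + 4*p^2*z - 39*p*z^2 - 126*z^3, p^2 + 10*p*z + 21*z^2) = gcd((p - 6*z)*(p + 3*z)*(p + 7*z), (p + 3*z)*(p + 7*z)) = p^2 + 10*p*z + 21*z^2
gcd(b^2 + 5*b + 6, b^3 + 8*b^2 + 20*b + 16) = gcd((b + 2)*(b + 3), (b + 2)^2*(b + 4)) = b + 2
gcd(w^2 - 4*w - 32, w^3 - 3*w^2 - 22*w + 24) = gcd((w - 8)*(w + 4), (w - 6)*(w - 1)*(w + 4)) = w + 4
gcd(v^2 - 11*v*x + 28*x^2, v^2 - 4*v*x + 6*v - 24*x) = -v + 4*x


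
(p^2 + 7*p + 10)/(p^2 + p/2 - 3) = 2*(p + 5)/(2*p - 3)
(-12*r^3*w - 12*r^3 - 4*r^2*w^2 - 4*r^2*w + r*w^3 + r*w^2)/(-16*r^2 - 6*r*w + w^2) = r*(6*r*w + 6*r - w^2 - w)/(8*r - w)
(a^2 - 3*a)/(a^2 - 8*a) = (a - 3)/(a - 8)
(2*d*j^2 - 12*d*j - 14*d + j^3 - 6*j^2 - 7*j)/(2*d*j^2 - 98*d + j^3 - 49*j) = (j + 1)/(j + 7)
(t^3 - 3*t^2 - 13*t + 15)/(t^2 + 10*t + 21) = (t^2 - 6*t + 5)/(t + 7)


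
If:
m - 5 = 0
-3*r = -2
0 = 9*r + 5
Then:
No Solution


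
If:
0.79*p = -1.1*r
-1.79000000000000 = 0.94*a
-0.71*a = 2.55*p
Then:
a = -1.90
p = 0.53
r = -0.38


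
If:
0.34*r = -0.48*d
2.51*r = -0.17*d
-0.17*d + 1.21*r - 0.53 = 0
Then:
No Solution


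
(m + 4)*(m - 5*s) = m^2 - 5*m*s + 4*m - 20*s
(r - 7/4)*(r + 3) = r^2 + 5*r/4 - 21/4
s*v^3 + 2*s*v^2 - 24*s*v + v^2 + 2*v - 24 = (v - 4)*(v + 6)*(s*v + 1)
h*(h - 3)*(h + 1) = h^3 - 2*h^2 - 3*h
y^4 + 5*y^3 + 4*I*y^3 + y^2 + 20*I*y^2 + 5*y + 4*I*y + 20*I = (y + 5)*(y - I)*(y + I)*(y + 4*I)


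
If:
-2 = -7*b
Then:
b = 2/7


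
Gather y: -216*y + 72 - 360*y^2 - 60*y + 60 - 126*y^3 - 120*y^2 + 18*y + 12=-126*y^3 - 480*y^2 - 258*y + 144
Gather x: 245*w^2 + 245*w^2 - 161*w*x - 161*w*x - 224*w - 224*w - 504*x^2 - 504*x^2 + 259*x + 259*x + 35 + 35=490*w^2 - 448*w - 1008*x^2 + x*(518 - 322*w) + 70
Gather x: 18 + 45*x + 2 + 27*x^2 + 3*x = 27*x^2 + 48*x + 20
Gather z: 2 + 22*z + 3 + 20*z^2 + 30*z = 20*z^2 + 52*z + 5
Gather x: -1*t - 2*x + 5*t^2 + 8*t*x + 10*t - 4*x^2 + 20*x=5*t^2 + 9*t - 4*x^2 + x*(8*t + 18)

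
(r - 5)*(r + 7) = r^2 + 2*r - 35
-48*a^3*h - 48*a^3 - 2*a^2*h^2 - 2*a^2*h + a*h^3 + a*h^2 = (-8*a + h)*(6*a + h)*(a*h + a)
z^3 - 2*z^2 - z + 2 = (z - 2)*(z - 1)*(z + 1)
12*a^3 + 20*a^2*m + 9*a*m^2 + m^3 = (a + m)*(2*a + m)*(6*a + m)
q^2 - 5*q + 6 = (q - 3)*(q - 2)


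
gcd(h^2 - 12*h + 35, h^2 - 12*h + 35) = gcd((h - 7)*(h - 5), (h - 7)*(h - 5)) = h^2 - 12*h + 35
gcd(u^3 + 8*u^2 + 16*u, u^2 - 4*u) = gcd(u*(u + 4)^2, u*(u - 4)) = u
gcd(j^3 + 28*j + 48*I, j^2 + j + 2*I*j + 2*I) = j + 2*I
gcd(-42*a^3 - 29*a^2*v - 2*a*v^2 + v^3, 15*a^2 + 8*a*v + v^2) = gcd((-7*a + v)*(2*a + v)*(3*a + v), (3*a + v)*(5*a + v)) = 3*a + v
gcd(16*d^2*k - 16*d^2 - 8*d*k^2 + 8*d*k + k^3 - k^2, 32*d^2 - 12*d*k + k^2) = 4*d - k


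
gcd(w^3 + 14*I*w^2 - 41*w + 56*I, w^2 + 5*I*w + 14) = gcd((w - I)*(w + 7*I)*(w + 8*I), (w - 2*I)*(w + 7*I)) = w + 7*I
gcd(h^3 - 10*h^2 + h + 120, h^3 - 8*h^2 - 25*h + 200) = h^2 - 13*h + 40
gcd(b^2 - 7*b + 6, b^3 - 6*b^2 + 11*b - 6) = b - 1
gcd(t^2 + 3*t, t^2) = t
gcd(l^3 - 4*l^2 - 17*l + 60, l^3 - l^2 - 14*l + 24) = l^2 + l - 12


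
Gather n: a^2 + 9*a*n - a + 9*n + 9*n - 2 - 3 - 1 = a^2 - a + n*(9*a + 18) - 6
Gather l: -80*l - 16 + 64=48 - 80*l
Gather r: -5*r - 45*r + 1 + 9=10 - 50*r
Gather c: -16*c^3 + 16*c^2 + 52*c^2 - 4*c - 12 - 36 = -16*c^3 + 68*c^2 - 4*c - 48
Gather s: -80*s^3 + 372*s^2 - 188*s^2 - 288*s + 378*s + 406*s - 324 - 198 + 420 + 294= -80*s^3 + 184*s^2 + 496*s + 192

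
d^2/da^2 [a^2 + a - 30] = 2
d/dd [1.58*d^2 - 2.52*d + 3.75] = 3.16*d - 2.52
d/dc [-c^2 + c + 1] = 1 - 2*c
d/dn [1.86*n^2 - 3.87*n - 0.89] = 3.72*n - 3.87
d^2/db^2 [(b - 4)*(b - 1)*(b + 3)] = 6*b - 4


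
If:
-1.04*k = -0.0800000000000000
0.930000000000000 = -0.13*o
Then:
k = 0.08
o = -7.15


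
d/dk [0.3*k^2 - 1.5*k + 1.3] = 0.6*k - 1.5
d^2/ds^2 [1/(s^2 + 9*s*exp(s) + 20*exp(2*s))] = (-(s^2 + 9*s*exp(s) + 20*exp(2*s))*(9*s*exp(s) + 80*exp(2*s) + 18*exp(s) + 2) + 2*(9*s*exp(s) + 2*s + 40*exp(2*s) + 9*exp(s))^2)/(s^2 + 9*s*exp(s) + 20*exp(2*s))^3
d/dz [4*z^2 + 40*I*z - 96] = 8*z + 40*I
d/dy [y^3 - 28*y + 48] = 3*y^2 - 28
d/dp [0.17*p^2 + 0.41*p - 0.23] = 0.34*p + 0.41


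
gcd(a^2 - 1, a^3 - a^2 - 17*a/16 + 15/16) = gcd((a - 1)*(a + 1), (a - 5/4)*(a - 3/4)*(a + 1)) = a + 1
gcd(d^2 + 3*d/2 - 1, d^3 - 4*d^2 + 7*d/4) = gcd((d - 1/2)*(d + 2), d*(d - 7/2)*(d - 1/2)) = d - 1/2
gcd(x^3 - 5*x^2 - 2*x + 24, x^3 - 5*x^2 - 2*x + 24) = x^3 - 5*x^2 - 2*x + 24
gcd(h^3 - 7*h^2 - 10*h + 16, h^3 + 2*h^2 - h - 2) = h^2 + h - 2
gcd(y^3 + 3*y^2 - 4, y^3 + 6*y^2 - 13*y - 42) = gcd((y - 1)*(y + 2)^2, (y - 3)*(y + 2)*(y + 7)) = y + 2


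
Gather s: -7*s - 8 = -7*s - 8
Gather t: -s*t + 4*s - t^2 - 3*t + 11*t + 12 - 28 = 4*s - t^2 + t*(8 - s) - 16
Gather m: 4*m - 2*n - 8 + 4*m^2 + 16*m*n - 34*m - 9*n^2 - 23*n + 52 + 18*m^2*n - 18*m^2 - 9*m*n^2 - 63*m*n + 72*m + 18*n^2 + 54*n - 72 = m^2*(18*n - 14) + m*(-9*n^2 - 47*n + 42) + 9*n^2 + 29*n - 28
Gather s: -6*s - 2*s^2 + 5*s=-2*s^2 - s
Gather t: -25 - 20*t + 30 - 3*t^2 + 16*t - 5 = -3*t^2 - 4*t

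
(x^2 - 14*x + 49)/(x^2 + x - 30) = (x^2 - 14*x + 49)/(x^2 + x - 30)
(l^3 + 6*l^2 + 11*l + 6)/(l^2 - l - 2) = (l^2 + 5*l + 6)/(l - 2)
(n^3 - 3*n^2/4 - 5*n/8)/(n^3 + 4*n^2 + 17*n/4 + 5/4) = n*(4*n - 5)/(2*(2*n^2 + 7*n + 5))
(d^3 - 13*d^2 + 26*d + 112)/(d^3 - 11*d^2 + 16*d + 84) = (d - 8)/(d - 6)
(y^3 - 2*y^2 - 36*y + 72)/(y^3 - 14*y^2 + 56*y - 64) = (y^2 - 36)/(y^2 - 12*y + 32)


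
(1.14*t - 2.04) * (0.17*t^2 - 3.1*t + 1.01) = 0.1938*t^3 - 3.8808*t^2 + 7.4754*t - 2.0604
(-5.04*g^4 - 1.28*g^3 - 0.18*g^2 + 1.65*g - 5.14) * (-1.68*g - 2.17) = 8.4672*g^5 + 13.0872*g^4 + 3.08*g^3 - 2.3814*g^2 + 5.0547*g + 11.1538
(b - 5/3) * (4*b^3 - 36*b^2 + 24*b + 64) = 4*b^4 - 128*b^3/3 + 84*b^2 + 24*b - 320/3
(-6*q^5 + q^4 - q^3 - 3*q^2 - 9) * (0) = 0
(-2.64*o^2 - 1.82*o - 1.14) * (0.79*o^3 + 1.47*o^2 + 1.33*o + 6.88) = -2.0856*o^5 - 5.3186*o^4 - 7.0872*o^3 - 22.2596*o^2 - 14.0378*o - 7.8432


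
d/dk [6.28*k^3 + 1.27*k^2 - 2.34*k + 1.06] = 18.84*k^2 + 2.54*k - 2.34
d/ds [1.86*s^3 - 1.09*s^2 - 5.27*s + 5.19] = 5.58*s^2 - 2.18*s - 5.27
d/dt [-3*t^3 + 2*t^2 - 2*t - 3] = -9*t^2 + 4*t - 2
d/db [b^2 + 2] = 2*b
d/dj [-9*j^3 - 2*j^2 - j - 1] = -27*j^2 - 4*j - 1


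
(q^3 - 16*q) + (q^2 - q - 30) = q^3 + q^2 - 17*q - 30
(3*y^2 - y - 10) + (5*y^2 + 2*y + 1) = 8*y^2 + y - 9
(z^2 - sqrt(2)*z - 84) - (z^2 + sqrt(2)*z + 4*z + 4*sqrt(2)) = -4*z - 2*sqrt(2)*z - 84 - 4*sqrt(2)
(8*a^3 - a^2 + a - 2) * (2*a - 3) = 16*a^4 - 26*a^3 + 5*a^2 - 7*a + 6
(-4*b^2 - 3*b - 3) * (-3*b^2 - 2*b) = 12*b^4 + 17*b^3 + 15*b^2 + 6*b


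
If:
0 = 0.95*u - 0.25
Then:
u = 0.26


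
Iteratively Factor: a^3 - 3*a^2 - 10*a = (a - 5)*(a^2 + 2*a) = (a - 5)*(a + 2)*(a)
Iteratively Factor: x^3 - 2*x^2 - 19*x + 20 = (x + 4)*(x^2 - 6*x + 5) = (x - 1)*(x + 4)*(x - 5)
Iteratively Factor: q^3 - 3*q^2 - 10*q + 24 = (q - 4)*(q^2 + q - 6) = (q - 4)*(q - 2)*(q + 3)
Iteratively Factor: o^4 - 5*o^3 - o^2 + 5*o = (o - 5)*(o^3 - o) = (o - 5)*(o + 1)*(o^2 - o) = (o - 5)*(o - 1)*(o + 1)*(o)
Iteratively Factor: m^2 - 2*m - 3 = (m + 1)*(m - 3)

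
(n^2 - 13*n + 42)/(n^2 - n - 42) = (n - 6)/(n + 6)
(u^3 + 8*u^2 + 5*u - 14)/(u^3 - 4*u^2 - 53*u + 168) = (u^2 + u - 2)/(u^2 - 11*u + 24)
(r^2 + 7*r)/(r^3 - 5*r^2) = (r + 7)/(r*(r - 5))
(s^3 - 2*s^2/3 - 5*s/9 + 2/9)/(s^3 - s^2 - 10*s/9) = (3*s^2 - 4*s + 1)/(s*(3*s - 5))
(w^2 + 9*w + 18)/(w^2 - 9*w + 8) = (w^2 + 9*w + 18)/(w^2 - 9*w + 8)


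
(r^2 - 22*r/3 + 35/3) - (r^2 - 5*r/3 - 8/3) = 43/3 - 17*r/3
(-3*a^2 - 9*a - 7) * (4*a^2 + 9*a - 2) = -12*a^4 - 63*a^3 - 103*a^2 - 45*a + 14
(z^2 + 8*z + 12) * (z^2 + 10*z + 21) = z^4 + 18*z^3 + 113*z^2 + 288*z + 252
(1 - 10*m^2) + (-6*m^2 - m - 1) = -16*m^2 - m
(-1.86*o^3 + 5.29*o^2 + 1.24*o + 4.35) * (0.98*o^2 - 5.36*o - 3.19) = -1.8228*o^5 + 15.1538*o^4 - 21.2058*o^3 - 19.2585*o^2 - 27.2716*o - 13.8765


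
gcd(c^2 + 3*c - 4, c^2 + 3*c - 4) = c^2 + 3*c - 4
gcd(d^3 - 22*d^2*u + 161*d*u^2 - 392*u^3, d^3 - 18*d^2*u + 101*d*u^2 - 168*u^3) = d^2 - 15*d*u + 56*u^2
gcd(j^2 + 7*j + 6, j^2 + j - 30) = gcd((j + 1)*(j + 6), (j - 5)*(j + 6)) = j + 6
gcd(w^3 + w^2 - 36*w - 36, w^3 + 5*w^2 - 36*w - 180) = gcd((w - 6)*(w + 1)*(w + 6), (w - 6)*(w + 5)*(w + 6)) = w^2 - 36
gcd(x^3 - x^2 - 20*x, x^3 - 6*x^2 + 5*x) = x^2 - 5*x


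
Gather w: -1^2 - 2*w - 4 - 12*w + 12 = 7 - 14*w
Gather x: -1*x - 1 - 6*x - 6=-7*x - 7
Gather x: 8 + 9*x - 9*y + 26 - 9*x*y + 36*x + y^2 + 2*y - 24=x*(45 - 9*y) + y^2 - 7*y + 10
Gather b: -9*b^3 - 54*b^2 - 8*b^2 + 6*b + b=-9*b^3 - 62*b^2 + 7*b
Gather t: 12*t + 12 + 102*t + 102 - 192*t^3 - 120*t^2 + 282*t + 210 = -192*t^3 - 120*t^2 + 396*t + 324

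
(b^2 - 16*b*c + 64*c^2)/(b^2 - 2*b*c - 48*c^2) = (b - 8*c)/(b + 6*c)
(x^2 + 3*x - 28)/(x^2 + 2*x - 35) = (x - 4)/(x - 5)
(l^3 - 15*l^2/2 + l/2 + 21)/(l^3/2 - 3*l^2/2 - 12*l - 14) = (2*l^2 - l - 6)/(l^2 + 4*l + 4)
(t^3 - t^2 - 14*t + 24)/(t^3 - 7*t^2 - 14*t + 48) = (t^2 + t - 12)/(t^2 - 5*t - 24)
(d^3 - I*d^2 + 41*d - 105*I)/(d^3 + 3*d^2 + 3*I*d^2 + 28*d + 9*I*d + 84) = (d^2 - 8*I*d - 15)/(d^2 + d*(3 - 4*I) - 12*I)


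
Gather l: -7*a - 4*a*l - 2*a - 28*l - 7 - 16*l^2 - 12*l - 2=-9*a - 16*l^2 + l*(-4*a - 40) - 9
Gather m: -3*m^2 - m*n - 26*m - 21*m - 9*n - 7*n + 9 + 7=-3*m^2 + m*(-n - 47) - 16*n + 16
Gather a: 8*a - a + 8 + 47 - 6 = 7*a + 49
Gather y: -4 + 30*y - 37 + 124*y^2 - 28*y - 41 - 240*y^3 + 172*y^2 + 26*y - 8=-240*y^3 + 296*y^2 + 28*y - 90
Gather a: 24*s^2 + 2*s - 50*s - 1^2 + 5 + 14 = 24*s^2 - 48*s + 18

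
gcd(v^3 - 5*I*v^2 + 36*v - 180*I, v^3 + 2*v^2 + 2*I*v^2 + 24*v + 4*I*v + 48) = v + 6*I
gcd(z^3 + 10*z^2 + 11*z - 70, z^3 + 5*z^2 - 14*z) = z^2 + 5*z - 14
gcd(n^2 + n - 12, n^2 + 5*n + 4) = n + 4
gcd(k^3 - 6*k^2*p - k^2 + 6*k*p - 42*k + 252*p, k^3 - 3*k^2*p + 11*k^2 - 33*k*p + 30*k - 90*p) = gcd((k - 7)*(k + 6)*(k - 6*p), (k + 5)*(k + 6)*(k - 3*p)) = k + 6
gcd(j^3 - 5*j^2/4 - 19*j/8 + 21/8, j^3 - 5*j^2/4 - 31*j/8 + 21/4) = j - 7/4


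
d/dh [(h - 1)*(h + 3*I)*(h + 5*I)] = 3*h^2 + h*(-2 + 16*I) - 15 - 8*I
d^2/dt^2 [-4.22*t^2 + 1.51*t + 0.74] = -8.44000000000000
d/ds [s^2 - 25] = 2*s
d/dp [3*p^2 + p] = 6*p + 1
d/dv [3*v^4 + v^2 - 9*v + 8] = 12*v^3 + 2*v - 9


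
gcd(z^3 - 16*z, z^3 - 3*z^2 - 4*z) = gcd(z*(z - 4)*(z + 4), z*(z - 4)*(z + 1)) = z^2 - 4*z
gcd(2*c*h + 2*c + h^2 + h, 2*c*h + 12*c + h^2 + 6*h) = 2*c + h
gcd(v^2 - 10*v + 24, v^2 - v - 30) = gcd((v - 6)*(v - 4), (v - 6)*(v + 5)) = v - 6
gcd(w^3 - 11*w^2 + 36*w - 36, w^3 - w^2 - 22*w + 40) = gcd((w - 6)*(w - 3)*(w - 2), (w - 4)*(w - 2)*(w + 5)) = w - 2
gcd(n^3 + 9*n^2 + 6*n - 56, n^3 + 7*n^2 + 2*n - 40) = n^2 + 2*n - 8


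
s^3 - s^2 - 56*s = s*(s - 8)*(s + 7)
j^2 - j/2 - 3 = (j - 2)*(j + 3/2)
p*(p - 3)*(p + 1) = p^3 - 2*p^2 - 3*p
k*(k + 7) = k^2 + 7*k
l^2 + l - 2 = (l - 1)*(l + 2)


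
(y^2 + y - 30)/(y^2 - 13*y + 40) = (y + 6)/(y - 8)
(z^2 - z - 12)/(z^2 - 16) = (z + 3)/(z + 4)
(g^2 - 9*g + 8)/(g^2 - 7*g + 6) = (g - 8)/(g - 6)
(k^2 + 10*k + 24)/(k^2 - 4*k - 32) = (k + 6)/(k - 8)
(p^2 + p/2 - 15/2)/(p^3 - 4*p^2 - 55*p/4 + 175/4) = 2*(p + 3)/(2*p^2 - 3*p - 35)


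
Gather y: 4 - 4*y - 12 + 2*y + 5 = -2*y - 3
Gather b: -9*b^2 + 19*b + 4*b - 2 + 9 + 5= -9*b^2 + 23*b + 12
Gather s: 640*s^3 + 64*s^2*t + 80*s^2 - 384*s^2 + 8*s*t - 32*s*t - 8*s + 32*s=640*s^3 + s^2*(64*t - 304) + s*(24 - 24*t)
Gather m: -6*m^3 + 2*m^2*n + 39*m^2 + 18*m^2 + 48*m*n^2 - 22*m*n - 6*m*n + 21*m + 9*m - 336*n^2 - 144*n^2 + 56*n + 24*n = -6*m^3 + m^2*(2*n + 57) + m*(48*n^2 - 28*n + 30) - 480*n^2 + 80*n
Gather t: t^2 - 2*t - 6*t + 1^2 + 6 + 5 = t^2 - 8*t + 12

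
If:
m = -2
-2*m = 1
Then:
No Solution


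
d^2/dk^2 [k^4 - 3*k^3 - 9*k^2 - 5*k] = 12*k^2 - 18*k - 18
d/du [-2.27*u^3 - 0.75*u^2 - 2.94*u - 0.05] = -6.81*u^2 - 1.5*u - 2.94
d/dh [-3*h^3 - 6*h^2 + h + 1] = -9*h^2 - 12*h + 1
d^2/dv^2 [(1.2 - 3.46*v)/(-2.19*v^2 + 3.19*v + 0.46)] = ((27.3308 - 45.4644*v)*(-2.19*v^2 + 3.19*v + 0.46) - (3.46*v - 1.2)*(4.38*v - 3.19)*(8.76*v - 6.38))/(-2.19*v^2 + 3.19*v + 0.46)^3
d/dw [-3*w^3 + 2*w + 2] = 2 - 9*w^2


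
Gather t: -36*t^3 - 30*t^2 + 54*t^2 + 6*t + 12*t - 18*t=-36*t^3 + 24*t^2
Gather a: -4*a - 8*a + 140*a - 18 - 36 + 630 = 128*a + 576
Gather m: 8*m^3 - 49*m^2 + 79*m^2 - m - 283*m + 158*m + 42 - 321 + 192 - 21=8*m^3 + 30*m^2 - 126*m - 108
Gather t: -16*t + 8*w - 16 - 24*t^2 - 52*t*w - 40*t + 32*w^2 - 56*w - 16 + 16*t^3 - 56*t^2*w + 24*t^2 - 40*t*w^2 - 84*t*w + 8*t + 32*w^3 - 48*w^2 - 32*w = 16*t^3 - 56*t^2*w + t*(-40*w^2 - 136*w - 48) + 32*w^3 - 16*w^2 - 80*w - 32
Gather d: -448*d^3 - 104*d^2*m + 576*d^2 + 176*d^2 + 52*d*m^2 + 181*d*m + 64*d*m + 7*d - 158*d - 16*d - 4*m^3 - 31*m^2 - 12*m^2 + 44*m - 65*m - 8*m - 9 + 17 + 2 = -448*d^3 + d^2*(752 - 104*m) + d*(52*m^2 + 245*m - 167) - 4*m^3 - 43*m^2 - 29*m + 10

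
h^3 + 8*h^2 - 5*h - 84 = (h - 3)*(h + 4)*(h + 7)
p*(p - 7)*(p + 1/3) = p^3 - 20*p^2/3 - 7*p/3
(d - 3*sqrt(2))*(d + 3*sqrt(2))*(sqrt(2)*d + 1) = sqrt(2)*d^3 + d^2 - 18*sqrt(2)*d - 18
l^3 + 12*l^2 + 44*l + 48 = (l + 2)*(l + 4)*(l + 6)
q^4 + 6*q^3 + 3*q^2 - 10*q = q*(q - 1)*(q + 2)*(q + 5)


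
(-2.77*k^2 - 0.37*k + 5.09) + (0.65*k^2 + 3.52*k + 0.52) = -2.12*k^2 + 3.15*k + 5.61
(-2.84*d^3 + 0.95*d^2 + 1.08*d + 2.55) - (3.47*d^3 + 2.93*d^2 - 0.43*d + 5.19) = -6.31*d^3 - 1.98*d^2 + 1.51*d - 2.64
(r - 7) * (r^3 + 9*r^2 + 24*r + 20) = r^4 + 2*r^3 - 39*r^2 - 148*r - 140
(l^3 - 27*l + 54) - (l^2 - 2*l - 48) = l^3 - l^2 - 25*l + 102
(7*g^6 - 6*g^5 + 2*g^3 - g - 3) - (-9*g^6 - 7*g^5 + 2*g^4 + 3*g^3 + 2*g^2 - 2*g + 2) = 16*g^6 + g^5 - 2*g^4 - g^3 - 2*g^2 + g - 5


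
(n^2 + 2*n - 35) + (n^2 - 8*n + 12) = 2*n^2 - 6*n - 23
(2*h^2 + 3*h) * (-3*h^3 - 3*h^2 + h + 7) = -6*h^5 - 15*h^4 - 7*h^3 + 17*h^2 + 21*h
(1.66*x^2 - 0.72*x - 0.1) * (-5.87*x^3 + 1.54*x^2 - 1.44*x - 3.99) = -9.7442*x^5 + 6.7828*x^4 - 2.9122*x^3 - 5.7406*x^2 + 3.0168*x + 0.399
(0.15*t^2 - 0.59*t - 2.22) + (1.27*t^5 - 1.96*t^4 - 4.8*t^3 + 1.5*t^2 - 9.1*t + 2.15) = 1.27*t^5 - 1.96*t^4 - 4.8*t^3 + 1.65*t^2 - 9.69*t - 0.0700000000000003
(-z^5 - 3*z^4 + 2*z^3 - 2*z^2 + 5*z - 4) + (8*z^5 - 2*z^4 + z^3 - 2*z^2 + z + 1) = 7*z^5 - 5*z^4 + 3*z^3 - 4*z^2 + 6*z - 3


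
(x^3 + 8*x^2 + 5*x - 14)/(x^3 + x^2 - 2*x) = (x + 7)/x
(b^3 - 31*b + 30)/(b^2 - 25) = (b^2 + 5*b - 6)/(b + 5)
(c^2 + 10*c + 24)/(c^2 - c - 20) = (c + 6)/(c - 5)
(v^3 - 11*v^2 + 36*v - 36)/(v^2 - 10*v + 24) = (v^2 - 5*v + 6)/(v - 4)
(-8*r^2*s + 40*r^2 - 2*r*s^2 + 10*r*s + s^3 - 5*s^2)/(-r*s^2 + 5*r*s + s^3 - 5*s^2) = (8*r^2 + 2*r*s - s^2)/(s*(r - s))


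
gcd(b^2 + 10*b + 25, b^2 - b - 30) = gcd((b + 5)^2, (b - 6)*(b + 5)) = b + 5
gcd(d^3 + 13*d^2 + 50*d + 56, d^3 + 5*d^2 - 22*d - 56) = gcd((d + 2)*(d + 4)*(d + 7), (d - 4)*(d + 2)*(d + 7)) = d^2 + 9*d + 14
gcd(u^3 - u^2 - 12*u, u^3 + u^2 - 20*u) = u^2 - 4*u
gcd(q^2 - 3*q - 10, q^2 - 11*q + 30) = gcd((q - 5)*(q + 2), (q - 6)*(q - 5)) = q - 5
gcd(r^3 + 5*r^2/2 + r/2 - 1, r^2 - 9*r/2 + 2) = r - 1/2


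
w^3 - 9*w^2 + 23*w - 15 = (w - 5)*(w - 3)*(w - 1)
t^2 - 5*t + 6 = (t - 3)*(t - 2)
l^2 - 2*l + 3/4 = (l - 3/2)*(l - 1/2)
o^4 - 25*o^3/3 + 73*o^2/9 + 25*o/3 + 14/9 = (o - 7)*(o - 2)*(o + 1/3)^2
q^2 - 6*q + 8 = (q - 4)*(q - 2)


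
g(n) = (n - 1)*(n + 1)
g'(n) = 2*n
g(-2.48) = 5.15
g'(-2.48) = -4.96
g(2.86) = 7.18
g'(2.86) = 5.72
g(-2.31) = 4.34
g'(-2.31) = -4.62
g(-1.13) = 0.28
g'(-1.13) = -2.26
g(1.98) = 2.92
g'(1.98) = 3.96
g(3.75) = 13.06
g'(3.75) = 7.50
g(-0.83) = -0.31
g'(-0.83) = -1.66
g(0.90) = -0.19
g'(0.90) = 1.80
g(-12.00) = 143.00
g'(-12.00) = -24.00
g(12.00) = 143.00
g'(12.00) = 24.00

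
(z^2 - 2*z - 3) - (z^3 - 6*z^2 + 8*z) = -z^3 + 7*z^2 - 10*z - 3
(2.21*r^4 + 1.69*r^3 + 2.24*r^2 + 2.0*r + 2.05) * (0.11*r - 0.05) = 0.2431*r^5 + 0.0754*r^4 + 0.1619*r^3 + 0.108*r^2 + 0.1255*r - 0.1025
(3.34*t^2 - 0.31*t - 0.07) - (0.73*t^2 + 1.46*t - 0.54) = 2.61*t^2 - 1.77*t + 0.47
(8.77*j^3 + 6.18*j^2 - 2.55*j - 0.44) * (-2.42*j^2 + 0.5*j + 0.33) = -21.2234*j^5 - 10.5706*j^4 + 12.1551*j^3 + 1.8292*j^2 - 1.0615*j - 0.1452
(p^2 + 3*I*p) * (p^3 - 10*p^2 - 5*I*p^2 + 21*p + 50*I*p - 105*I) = p^5 - 10*p^4 - 2*I*p^4 + 36*p^3 + 20*I*p^3 - 150*p^2 - 42*I*p^2 + 315*p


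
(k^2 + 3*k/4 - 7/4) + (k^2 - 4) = 2*k^2 + 3*k/4 - 23/4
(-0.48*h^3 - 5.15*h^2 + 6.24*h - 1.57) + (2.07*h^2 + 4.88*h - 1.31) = -0.48*h^3 - 3.08*h^2 + 11.12*h - 2.88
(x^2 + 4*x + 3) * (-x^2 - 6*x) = -x^4 - 10*x^3 - 27*x^2 - 18*x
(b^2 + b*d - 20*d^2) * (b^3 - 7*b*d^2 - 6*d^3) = b^5 + b^4*d - 27*b^3*d^2 - 13*b^2*d^3 + 134*b*d^4 + 120*d^5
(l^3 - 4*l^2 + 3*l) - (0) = l^3 - 4*l^2 + 3*l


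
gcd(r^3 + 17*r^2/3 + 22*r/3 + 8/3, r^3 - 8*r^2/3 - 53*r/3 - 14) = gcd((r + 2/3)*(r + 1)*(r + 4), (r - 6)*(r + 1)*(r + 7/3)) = r + 1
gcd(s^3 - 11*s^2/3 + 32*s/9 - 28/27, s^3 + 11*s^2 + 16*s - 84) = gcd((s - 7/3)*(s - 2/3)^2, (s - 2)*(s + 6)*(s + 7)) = 1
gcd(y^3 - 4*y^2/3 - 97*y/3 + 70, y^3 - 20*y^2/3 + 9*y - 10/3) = y - 5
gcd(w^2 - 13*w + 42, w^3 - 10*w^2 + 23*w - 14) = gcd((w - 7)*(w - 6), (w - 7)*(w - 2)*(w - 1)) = w - 7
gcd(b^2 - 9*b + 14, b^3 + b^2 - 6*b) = b - 2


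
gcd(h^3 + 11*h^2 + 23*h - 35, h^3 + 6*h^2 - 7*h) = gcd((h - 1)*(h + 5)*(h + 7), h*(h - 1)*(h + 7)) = h^2 + 6*h - 7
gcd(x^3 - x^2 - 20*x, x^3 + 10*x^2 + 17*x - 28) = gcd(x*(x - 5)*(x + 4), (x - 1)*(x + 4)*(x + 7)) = x + 4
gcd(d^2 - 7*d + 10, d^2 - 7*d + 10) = d^2 - 7*d + 10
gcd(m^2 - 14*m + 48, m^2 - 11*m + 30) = m - 6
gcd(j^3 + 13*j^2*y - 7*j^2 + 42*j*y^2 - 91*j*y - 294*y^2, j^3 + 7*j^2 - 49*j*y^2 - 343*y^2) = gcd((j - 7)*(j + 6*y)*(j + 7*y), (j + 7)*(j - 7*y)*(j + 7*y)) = j + 7*y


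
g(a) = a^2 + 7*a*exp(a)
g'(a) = 7*a*exp(a) + 2*a + 7*exp(a)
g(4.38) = 2467.02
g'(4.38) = 3015.46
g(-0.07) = -0.45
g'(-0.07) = 5.93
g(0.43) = 4.81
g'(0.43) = 16.25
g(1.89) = 91.15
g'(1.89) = 137.69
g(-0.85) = -1.82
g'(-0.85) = -1.25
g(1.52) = 50.96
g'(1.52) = 83.69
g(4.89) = 4574.91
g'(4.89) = 5491.46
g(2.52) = 225.59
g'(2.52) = 311.28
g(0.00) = 0.00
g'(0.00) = 7.00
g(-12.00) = 144.00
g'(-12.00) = -24.00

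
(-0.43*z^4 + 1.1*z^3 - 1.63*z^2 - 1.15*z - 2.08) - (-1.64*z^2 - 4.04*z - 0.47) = -0.43*z^4 + 1.1*z^3 + 0.01*z^2 + 2.89*z - 1.61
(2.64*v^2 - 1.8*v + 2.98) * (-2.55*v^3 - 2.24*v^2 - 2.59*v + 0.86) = -6.732*v^5 - 1.3236*v^4 - 10.4046*v^3 + 0.2572*v^2 - 9.2662*v + 2.5628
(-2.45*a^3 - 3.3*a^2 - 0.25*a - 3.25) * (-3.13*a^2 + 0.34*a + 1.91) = 7.6685*a^5 + 9.496*a^4 - 5.019*a^3 + 3.7845*a^2 - 1.5825*a - 6.2075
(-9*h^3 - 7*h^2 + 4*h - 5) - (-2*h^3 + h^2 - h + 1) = -7*h^3 - 8*h^2 + 5*h - 6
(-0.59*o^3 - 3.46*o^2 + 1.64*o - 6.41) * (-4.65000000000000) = 2.7435*o^3 + 16.089*o^2 - 7.626*o + 29.8065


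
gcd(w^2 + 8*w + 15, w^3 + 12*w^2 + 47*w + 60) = w^2 + 8*w + 15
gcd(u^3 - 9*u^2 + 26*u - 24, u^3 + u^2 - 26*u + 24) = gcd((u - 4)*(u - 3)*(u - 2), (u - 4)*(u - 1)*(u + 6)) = u - 4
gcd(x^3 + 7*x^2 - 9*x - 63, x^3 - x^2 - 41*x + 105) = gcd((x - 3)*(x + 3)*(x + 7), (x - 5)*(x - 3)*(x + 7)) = x^2 + 4*x - 21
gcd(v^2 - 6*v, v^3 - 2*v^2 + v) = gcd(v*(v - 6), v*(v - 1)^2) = v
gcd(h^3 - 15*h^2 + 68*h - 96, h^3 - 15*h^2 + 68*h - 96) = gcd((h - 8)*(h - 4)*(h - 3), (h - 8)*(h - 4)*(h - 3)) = h^3 - 15*h^2 + 68*h - 96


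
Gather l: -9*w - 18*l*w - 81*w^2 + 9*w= -18*l*w - 81*w^2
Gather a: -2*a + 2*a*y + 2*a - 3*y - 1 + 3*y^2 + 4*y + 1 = 2*a*y + 3*y^2 + y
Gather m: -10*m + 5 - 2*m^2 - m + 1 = -2*m^2 - 11*m + 6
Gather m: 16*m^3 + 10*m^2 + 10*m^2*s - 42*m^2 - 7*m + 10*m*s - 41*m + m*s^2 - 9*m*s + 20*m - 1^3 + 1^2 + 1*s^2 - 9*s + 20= 16*m^3 + m^2*(10*s - 32) + m*(s^2 + s - 28) + s^2 - 9*s + 20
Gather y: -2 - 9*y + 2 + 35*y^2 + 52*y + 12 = 35*y^2 + 43*y + 12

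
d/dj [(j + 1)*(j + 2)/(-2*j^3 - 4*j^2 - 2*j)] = (j^2 + 4*j + 2)/(2*j^2*(j^2 + 2*j + 1))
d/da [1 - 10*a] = -10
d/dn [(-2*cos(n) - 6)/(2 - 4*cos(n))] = 7*sin(n)/(2*cos(n) - 1)^2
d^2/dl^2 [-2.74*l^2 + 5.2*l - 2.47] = -5.48000000000000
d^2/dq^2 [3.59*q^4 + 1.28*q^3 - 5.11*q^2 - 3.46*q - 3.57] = 43.08*q^2 + 7.68*q - 10.22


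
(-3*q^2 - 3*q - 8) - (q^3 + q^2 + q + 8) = -q^3 - 4*q^2 - 4*q - 16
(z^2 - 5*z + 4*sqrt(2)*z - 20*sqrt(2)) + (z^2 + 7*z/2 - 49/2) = 2*z^2 - 3*z/2 + 4*sqrt(2)*z - 20*sqrt(2) - 49/2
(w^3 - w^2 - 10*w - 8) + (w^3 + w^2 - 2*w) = 2*w^3 - 12*w - 8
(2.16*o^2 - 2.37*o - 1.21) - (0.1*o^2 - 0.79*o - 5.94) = 2.06*o^2 - 1.58*o + 4.73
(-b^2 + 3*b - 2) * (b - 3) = -b^3 + 6*b^2 - 11*b + 6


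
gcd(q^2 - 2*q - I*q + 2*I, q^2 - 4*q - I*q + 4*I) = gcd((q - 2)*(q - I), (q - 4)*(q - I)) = q - I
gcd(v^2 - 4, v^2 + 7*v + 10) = v + 2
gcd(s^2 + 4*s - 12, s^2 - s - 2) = s - 2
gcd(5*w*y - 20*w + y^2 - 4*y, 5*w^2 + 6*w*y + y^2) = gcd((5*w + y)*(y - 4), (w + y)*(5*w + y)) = 5*w + y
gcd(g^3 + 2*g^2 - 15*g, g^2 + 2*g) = g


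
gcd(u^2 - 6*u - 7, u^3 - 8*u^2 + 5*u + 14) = u^2 - 6*u - 7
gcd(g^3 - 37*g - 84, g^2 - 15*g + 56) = g - 7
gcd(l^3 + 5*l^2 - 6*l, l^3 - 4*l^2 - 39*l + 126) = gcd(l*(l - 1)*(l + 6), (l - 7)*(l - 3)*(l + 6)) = l + 6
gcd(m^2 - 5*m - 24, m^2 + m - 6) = m + 3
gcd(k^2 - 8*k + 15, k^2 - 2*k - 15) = k - 5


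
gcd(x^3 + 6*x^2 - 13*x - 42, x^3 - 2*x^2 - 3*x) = x - 3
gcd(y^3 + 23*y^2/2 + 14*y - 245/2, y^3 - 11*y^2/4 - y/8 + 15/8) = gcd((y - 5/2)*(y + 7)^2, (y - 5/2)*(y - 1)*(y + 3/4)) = y - 5/2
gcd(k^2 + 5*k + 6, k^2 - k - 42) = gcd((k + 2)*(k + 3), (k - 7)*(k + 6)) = 1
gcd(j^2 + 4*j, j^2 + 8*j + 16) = j + 4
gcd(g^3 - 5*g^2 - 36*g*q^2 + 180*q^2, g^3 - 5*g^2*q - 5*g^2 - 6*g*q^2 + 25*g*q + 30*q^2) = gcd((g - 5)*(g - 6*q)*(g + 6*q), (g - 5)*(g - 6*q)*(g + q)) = -g^2 + 6*g*q + 5*g - 30*q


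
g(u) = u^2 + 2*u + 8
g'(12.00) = 26.00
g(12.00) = 176.00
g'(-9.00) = -16.00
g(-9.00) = 71.00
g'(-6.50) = -11.00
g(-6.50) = 37.25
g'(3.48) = 8.96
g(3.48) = 27.07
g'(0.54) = 3.08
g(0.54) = 9.37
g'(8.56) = 19.12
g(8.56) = 98.39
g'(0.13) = 2.26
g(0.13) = 8.28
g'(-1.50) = -1.00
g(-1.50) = 7.25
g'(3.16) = 8.32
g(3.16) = 24.31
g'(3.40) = 8.80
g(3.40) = 26.36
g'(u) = 2*u + 2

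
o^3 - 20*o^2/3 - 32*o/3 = o*(o - 8)*(o + 4/3)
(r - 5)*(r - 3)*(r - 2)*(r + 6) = r^4 - 4*r^3 - 29*r^2 + 156*r - 180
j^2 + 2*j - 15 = (j - 3)*(j + 5)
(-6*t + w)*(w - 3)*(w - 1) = -6*t*w^2 + 24*t*w - 18*t + w^3 - 4*w^2 + 3*w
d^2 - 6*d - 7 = (d - 7)*(d + 1)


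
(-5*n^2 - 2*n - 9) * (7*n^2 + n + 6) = -35*n^4 - 19*n^3 - 95*n^2 - 21*n - 54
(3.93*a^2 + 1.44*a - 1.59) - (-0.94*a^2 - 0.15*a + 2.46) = 4.87*a^2 + 1.59*a - 4.05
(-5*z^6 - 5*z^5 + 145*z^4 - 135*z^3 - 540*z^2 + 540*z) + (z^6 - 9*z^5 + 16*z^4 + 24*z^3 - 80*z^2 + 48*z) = -4*z^6 - 14*z^5 + 161*z^4 - 111*z^3 - 620*z^2 + 588*z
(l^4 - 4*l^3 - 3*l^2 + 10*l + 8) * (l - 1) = l^5 - 5*l^4 + l^3 + 13*l^2 - 2*l - 8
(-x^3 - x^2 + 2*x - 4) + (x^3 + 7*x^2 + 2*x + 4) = 6*x^2 + 4*x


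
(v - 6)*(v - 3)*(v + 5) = v^3 - 4*v^2 - 27*v + 90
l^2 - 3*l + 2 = (l - 2)*(l - 1)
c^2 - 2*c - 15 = (c - 5)*(c + 3)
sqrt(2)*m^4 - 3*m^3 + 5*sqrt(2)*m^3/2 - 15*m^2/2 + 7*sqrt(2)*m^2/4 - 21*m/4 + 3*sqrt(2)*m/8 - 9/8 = (m + 1/2)*(m + 3/2)*(m - 3*sqrt(2)/2)*(sqrt(2)*m + sqrt(2)/2)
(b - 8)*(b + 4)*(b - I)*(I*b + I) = I*b^4 + b^3 - 3*I*b^3 - 3*b^2 - 36*I*b^2 - 36*b - 32*I*b - 32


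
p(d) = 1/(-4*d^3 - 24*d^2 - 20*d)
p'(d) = (12*d^2 + 48*d + 20)/(-4*d^3 - 24*d^2 - 20*d)^2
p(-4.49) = -0.03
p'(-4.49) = 0.05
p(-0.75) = 0.31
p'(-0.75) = -0.91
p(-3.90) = -0.02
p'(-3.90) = 0.01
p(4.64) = -0.00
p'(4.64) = 0.00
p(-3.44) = -0.02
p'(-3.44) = -0.00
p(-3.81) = -0.02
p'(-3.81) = 0.00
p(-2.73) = -0.02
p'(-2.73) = -0.01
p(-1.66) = -0.07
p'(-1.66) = -0.12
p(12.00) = 0.00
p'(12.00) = 0.00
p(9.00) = 0.00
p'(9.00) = 0.00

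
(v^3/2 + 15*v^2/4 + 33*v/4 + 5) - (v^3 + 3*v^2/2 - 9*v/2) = -v^3/2 + 9*v^2/4 + 51*v/4 + 5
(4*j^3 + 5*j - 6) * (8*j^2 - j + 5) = 32*j^5 - 4*j^4 + 60*j^3 - 53*j^2 + 31*j - 30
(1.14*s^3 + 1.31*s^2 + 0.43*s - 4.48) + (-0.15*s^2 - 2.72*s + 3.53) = 1.14*s^3 + 1.16*s^2 - 2.29*s - 0.950000000000001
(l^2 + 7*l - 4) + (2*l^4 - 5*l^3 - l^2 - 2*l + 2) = 2*l^4 - 5*l^3 + 5*l - 2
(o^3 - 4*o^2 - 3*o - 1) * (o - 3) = o^4 - 7*o^3 + 9*o^2 + 8*o + 3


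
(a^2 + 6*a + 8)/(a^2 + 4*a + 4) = (a + 4)/(a + 2)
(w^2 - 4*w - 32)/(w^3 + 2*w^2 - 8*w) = (w - 8)/(w*(w - 2))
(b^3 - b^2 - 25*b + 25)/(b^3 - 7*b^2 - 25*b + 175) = (b - 1)/(b - 7)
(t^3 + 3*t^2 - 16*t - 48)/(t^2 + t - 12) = (t^2 - t - 12)/(t - 3)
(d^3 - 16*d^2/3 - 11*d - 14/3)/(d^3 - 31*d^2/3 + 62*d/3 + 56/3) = (d + 1)/(d - 4)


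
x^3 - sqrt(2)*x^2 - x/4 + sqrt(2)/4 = (x - 1/2)*(x + 1/2)*(x - sqrt(2))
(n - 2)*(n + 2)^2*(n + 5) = n^4 + 7*n^3 + 6*n^2 - 28*n - 40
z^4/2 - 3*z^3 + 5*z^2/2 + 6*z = z*(z/2 + 1/2)*(z - 4)*(z - 3)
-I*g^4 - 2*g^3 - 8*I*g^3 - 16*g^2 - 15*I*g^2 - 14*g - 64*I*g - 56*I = (g + 7)*(g - 4*I)*(g + 2*I)*(-I*g - I)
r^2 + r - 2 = (r - 1)*(r + 2)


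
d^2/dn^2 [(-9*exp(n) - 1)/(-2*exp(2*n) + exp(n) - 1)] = 2*(18*exp(4*n) + 17*exp(3*n) - 57*exp(2*n) + exp(n) + 5)*exp(n)/(8*exp(6*n) - 12*exp(5*n) + 18*exp(4*n) - 13*exp(3*n) + 9*exp(2*n) - 3*exp(n) + 1)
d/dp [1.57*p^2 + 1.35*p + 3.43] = 3.14*p + 1.35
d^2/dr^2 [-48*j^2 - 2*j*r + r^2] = 2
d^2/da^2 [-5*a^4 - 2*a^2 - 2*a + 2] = -60*a^2 - 4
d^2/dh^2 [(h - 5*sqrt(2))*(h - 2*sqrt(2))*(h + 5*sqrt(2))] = 6*h - 4*sqrt(2)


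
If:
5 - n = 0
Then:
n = 5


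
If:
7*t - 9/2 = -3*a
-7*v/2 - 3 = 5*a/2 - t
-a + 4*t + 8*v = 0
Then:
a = -138/461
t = 711/922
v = -195/461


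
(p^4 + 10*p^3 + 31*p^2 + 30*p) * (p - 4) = p^5 + 6*p^4 - 9*p^3 - 94*p^2 - 120*p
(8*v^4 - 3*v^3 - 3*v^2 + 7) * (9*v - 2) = 72*v^5 - 43*v^4 - 21*v^3 + 6*v^2 + 63*v - 14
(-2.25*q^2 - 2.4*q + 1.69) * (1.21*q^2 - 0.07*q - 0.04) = -2.7225*q^4 - 2.7465*q^3 + 2.3029*q^2 - 0.0223*q - 0.0676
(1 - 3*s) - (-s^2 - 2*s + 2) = s^2 - s - 1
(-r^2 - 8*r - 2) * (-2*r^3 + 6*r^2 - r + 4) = 2*r^5 + 10*r^4 - 43*r^3 - 8*r^2 - 30*r - 8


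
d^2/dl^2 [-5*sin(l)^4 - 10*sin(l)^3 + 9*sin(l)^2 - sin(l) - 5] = 80*sin(l)^4 + 90*sin(l)^3 - 96*sin(l)^2 - 59*sin(l) + 18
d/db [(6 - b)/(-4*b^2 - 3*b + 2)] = (4*b^2 + 3*b - (b - 6)*(8*b + 3) - 2)/(4*b^2 + 3*b - 2)^2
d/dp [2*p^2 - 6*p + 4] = 4*p - 6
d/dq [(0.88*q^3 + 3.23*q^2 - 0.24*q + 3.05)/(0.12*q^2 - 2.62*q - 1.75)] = (0.1056*q^4 - 4.6112*q^3 - 13.0538*q^2 - 12.037*q + 8.411)/(0.0144*q^4 - 0.6288*q^3 + 6.4444*q^2 + 9.17*q + 3.0625)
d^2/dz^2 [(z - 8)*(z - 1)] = 2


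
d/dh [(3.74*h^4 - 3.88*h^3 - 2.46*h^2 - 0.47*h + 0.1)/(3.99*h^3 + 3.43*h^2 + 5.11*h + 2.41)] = (14.9226*h^6 + 25.6564*h^5 + 53.8412*h^4 + 0.150599999999983*h^3 - 40.2079*h^2 - 12.5432*h - 1.6437)/(15.9201*h^6 + 27.3714*h^5 + 52.5427*h^4 + 54.2864*h^3 + 42.6447*h^2 + 24.6302*h + 5.8081)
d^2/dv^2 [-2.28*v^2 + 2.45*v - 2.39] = -4.56000000000000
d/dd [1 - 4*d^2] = -8*d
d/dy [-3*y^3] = -9*y^2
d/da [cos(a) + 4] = -sin(a)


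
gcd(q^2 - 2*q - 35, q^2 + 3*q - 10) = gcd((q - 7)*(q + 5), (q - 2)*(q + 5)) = q + 5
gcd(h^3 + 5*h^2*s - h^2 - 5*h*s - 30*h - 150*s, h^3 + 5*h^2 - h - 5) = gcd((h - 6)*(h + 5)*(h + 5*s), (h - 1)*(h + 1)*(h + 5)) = h + 5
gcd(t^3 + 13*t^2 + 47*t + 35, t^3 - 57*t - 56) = t^2 + 8*t + 7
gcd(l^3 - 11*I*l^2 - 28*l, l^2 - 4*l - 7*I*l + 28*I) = l - 7*I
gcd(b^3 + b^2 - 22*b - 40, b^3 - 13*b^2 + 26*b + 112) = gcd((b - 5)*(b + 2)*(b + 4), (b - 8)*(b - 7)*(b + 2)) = b + 2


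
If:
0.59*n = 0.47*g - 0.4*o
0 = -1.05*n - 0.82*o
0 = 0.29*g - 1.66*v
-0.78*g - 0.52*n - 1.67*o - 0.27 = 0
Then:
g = 0.03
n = 0.18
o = -0.23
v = 0.01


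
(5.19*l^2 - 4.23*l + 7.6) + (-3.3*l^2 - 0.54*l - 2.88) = 1.89*l^2 - 4.77*l + 4.72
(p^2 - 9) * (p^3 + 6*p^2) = p^5 + 6*p^4 - 9*p^3 - 54*p^2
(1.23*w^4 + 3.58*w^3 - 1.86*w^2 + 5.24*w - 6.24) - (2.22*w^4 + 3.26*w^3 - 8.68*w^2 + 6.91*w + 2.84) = -0.99*w^4 + 0.32*w^3 + 6.82*w^2 - 1.67*w - 9.08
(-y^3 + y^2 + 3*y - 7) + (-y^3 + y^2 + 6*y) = -2*y^3 + 2*y^2 + 9*y - 7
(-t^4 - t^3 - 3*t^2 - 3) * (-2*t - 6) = 2*t^5 + 8*t^4 + 12*t^3 + 18*t^2 + 6*t + 18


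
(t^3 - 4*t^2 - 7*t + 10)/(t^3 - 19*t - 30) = (t - 1)/(t + 3)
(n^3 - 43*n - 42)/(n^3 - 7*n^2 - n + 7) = (n + 6)/(n - 1)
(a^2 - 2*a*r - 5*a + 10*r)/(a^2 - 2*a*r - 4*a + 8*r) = (a - 5)/(a - 4)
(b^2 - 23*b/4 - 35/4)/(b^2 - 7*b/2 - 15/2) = (-4*b^2 + 23*b + 35)/(2*(-2*b^2 + 7*b + 15))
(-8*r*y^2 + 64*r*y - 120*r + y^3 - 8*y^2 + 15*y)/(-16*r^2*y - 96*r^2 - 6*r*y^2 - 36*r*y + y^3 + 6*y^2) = (y^2 - 8*y + 15)/(2*r*y + 12*r + y^2 + 6*y)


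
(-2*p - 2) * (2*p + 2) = -4*p^2 - 8*p - 4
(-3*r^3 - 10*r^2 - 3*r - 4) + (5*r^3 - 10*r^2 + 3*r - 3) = 2*r^3 - 20*r^2 - 7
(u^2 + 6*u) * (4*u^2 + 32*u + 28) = 4*u^4 + 56*u^3 + 220*u^2 + 168*u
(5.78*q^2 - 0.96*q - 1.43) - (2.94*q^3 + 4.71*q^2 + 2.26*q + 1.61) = -2.94*q^3 + 1.07*q^2 - 3.22*q - 3.04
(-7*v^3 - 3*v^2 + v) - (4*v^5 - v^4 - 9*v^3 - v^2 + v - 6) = -4*v^5 + v^4 + 2*v^3 - 2*v^2 + 6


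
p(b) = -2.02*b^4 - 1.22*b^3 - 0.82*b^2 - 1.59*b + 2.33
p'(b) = -8.08*b^3 - 3.66*b^2 - 1.64*b - 1.59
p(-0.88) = 2.71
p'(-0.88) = 2.53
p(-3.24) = -182.23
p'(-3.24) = 240.12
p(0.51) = 1.01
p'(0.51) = -4.45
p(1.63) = -21.98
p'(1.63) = -48.98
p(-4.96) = -1083.67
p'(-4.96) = 902.46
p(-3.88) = -390.39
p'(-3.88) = 421.64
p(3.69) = -450.50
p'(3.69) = -463.44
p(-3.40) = -223.73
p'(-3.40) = 279.25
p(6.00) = -2918.17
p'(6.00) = -1888.47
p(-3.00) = -130.96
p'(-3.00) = 188.55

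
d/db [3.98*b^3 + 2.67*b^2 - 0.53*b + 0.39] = 11.94*b^2 + 5.34*b - 0.53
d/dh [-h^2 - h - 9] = -2*h - 1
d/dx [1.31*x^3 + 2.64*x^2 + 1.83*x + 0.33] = 3.93*x^2 + 5.28*x + 1.83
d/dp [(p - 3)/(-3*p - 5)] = -14/(3*p + 5)^2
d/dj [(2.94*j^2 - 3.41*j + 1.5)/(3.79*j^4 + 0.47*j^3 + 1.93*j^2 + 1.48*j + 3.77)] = (-22.2852*j^5 + 37.3899*j^4 - 19.5346*j^3 + 8.8175*j^2 + 16.3776*j - 15.0757)/(14.3641*j^8 + 3.5626*j^7 + 14.8503*j^6 + 13.0326*j^5 + 33.6927*j^4 + 9.2566*j^3 + 16.7426*j^2 + 11.1592*j + 14.2129)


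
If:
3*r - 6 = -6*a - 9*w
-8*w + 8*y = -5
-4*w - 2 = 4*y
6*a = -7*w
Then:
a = -7/96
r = 47/24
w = 1/16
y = -9/16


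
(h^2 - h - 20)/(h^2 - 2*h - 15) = (h + 4)/(h + 3)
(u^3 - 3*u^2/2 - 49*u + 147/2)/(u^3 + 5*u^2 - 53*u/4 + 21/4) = 2*(u - 7)/(2*u - 1)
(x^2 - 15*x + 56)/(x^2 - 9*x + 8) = (x - 7)/(x - 1)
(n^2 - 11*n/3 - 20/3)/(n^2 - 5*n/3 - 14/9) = 3*(-3*n^2 + 11*n + 20)/(-9*n^2 + 15*n + 14)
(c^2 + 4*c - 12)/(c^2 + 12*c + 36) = (c - 2)/(c + 6)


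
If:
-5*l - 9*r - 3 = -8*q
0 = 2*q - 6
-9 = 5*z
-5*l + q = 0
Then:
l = 3/5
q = 3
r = 2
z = -9/5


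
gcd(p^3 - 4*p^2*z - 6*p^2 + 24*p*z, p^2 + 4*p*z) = p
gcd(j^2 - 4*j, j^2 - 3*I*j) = j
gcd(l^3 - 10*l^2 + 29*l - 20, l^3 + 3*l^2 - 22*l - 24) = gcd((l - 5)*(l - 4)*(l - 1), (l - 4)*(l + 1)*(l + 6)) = l - 4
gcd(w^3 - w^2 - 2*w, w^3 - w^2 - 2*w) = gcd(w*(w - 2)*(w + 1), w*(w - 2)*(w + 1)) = w^3 - w^2 - 2*w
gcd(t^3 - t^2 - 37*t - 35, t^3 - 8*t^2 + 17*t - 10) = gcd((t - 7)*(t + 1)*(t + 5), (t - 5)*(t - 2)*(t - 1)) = 1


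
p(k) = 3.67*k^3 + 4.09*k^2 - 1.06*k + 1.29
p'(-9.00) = 817.13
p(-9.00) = -2333.31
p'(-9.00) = 817.13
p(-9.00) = -2333.31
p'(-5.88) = 331.51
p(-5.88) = -597.17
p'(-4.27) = 164.76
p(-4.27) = -205.34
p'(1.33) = 29.29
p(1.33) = 15.75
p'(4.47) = 255.49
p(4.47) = 406.06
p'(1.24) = 26.01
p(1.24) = 13.26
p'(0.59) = 7.60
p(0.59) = 2.84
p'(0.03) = -0.80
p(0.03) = 1.26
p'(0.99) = 17.83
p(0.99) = 7.81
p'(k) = 11.01*k^2 + 8.18*k - 1.06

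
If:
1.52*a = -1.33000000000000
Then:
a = -0.88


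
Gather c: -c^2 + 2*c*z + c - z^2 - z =-c^2 + c*(2*z + 1) - z^2 - z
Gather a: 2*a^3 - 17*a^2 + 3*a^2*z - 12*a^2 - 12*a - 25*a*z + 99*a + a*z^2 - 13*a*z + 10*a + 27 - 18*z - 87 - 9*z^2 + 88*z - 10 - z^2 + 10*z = 2*a^3 + a^2*(3*z - 29) + a*(z^2 - 38*z + 97) - 10*z^2 + 80*z - 70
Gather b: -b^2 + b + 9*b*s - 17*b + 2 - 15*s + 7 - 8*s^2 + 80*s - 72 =-b^2 + b*(9*s - 16) - 8*s^2 + 65*s - 63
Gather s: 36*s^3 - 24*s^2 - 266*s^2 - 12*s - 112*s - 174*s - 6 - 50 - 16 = 36*s^3 - 290*s^2 - 298*s - 72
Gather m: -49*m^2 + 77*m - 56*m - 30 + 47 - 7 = -49*m^2 + 21*m + 10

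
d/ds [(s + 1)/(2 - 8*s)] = 5/(2*(16*s^2 - 8*s + 1))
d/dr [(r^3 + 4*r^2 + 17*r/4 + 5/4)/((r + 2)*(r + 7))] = (4*r^4 + 72*r^3 + 295*r^2 + 438*r + 193)/(4*(r^4 + 18*r^3 + 109*r^2 + 252*r + 196))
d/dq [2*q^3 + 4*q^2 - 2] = 2*q*(3*q + 4)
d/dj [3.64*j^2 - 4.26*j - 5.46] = 7.28*j - 4.26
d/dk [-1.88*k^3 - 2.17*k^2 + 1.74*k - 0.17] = -5.64*k^2 - 4.34*k + 1.74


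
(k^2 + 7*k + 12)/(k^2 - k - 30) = (k^2 + 7*k + 12)/(k^2 - k - 30)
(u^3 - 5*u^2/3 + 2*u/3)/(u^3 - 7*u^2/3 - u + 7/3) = u*(3*u - 2)/(3*u^2 - 4*u - 7)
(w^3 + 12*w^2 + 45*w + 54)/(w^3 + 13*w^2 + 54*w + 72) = (w + 3)/(w + 4)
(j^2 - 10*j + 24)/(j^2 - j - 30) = (j - 4)/(j + 5)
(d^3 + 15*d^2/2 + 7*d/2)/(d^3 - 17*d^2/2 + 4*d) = (2*d^2 + 15*d + 7)/(2*d^2 - 17*d + 8)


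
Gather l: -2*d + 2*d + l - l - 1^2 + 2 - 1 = 0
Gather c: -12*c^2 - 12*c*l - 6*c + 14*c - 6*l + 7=-12*c^2 + c*(8 - 12*l) - 6*l + 7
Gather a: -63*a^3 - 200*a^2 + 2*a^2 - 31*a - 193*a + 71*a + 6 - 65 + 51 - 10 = -63*a^3 - 198*a^2 - 153*a - 18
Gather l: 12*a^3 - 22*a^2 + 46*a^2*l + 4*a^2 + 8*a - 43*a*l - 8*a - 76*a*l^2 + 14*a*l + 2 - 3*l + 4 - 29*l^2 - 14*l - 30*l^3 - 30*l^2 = 12*a^3 - 18*a^2 - 30*l^3 + l^2*(-76*a - 59) + l*(46*a^2 - 29*a - 17) + 6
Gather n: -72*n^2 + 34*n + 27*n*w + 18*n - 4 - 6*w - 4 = -72*n^2 + n*(27*w + 52) - 6*w - 8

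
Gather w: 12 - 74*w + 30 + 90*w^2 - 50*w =90*w^2 - 124*w + 42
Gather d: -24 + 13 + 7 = -4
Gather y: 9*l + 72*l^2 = 72*l^2 + 9*l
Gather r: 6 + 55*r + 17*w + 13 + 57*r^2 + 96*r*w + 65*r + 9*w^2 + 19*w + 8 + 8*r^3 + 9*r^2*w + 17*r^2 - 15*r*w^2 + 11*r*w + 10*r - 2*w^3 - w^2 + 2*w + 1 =8*r^3 + r^2*(9*w + 74) + r*(-15*w^2 + 107*w + 130) - 2*w^3 + 8*w^2 + 38*w + 28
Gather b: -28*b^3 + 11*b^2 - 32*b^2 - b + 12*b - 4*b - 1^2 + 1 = -28*b^3 - 21*b^2 + 7*b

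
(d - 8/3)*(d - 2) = d^2 - 14*d/3 + 16/3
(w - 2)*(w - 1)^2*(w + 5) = w^4 + w^3 - 15*w^2 + 23*w - 10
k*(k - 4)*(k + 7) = k^3 + 3*k^2 - 28*k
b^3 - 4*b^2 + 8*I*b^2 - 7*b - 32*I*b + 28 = (b - 4)*(b + I)*(b + 7*I)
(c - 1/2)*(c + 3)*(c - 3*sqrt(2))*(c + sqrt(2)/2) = c^4 - 5*sqrt(2)*c^3/2 + 5*c^3/2 - 25*sqrt(2)*c^2/4 - 9*c^2/2 - 15*c/2 + 15*sqrt(2)*c/4 + 9/2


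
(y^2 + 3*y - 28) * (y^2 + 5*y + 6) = y^4 + 8*y^3 - 7*y^2 - 122*y - 168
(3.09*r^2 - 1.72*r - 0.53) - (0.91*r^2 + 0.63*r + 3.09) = 2.18*r^2 - 2.35*r - 3.62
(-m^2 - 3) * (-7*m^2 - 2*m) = 7*m^4 + 2*m^3 + 21*m^2 + 6*m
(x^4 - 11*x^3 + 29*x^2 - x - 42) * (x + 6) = x^5 - 5*x^4 - 37*x^3 + 173*x^2 - 48*x - 252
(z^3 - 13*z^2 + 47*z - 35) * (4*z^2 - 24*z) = 4*z^5 - 76*z^4 + 500*z^3 - 1268*z^2 + 840*z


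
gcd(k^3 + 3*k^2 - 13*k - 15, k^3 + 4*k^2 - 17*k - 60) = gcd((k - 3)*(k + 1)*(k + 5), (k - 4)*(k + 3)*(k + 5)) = k + 5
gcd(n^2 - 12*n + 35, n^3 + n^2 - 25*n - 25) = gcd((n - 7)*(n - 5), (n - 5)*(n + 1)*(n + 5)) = n - 5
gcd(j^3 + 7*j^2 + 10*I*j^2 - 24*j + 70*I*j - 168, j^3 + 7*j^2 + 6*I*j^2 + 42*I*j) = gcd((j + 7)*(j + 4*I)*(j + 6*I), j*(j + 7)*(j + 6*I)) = j^2 + j*(7 + 6*I) + 42*I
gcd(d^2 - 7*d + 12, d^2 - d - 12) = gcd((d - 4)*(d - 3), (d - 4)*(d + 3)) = d - 4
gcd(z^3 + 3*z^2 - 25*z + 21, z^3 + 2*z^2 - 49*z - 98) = z + 7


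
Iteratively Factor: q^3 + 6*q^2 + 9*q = (q + 3)*(q^2 + 3*q) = (q + 3)^2*(q)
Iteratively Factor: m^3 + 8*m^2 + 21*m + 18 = (m + 2)*(m^2 + 6*m + 9) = (m + 2)*(m + 3)*(m + 3)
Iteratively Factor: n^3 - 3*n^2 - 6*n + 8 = (n - 4)*(n^2 + n - 2) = (n - 4)*(n + 2)*(n - 1)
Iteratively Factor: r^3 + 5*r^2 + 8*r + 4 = (r + 1)*(r^2 + 4*r + 4) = (r + 1)*(r + 2)*(r + 2)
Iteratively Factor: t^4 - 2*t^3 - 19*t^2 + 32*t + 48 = (t + 4)*(t^3 - 6*t^2 + 5*t + 12) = (t + 1)*(t + 4)*(t^2 - 7*t + 12) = (t - 4)*(t + 1)*(t + 4)*(t - 3)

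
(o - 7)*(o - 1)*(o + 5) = o^3 - 3*o^2 - 33*o + 35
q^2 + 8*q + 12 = (q + 2)*(q + 6)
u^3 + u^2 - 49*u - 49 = (u - 7)*(u + 1)*(u + 7)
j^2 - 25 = (j - 5)*(j + 5)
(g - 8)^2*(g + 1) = g^3 - 15*g^2 + 48*g + 64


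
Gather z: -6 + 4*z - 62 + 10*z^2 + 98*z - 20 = 10*z^2 + 102*z - 88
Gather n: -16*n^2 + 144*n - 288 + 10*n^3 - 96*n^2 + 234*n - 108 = 10*n^3 - 112*n^2 + 378*n - 396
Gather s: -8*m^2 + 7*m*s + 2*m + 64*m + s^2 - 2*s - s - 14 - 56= -8*m^2 + 66*m + s^2 + s*(7*m - 3) - 70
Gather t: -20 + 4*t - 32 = 4*t - 52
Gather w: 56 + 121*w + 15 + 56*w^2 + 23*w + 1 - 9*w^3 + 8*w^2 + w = -9*w^3 + 64*w^2 + 145*w + 72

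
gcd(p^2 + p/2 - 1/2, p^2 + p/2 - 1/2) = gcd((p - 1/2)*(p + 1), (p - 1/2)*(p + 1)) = p^2 + p/2 - 1/2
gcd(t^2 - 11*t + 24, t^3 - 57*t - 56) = t - 8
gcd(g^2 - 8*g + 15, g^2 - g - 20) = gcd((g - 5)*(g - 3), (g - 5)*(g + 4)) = g - 5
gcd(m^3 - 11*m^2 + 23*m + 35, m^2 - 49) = m - 7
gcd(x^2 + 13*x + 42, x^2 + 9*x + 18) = x + 6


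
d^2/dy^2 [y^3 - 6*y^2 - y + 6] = 6*y - 12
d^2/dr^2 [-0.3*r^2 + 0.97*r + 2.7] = -0.600000000000000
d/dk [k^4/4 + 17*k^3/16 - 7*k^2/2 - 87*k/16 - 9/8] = k^3 + 51*k^2/16 - 7*k - 87/16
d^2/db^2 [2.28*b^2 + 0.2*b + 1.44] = 4.56000000000000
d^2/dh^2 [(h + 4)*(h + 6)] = 2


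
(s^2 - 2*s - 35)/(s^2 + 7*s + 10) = (s - 7)/(s + 2)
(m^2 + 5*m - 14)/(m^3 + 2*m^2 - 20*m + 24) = (m + 7)/(m^2 + 4*m - 12)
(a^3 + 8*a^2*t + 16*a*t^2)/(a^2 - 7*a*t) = (a^2 + 8*a*t + 16*t^2)/(a - 7*t)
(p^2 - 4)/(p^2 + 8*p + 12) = (p - 2)/(p + 6)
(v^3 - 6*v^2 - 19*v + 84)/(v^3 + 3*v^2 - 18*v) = (v^2 - 3*v - 28)/(v*(v + 6))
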